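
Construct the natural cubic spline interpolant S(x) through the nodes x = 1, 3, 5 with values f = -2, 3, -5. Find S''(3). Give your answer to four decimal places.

-4.8750

With M_i denoting the second derivative at x_i, h_i = 2, 2, and Δ_i = (y_(i+1) − y_i)/h_i = 5/2, -4:
  2·M_0 + 8·M_1 + 2·M_2 = 6(Δ_1 - Δ_0) = -39
Natural end conditions: M_0 = M_2 = 0.
Forward elimination and back-substitution give M_0 = 0, M_1 = -39/8, M_2 = 0.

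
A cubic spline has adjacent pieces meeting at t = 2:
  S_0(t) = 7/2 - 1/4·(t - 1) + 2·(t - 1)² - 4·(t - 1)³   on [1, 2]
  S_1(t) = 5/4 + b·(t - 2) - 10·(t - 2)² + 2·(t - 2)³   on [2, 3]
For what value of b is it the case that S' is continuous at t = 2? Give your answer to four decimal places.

-8.2500

S_0'(t) = -1/4 + 4·(t - 1) - 12·(t - 1)², so S_0'(2) = -33/4. On the right, S_1'(2) = b, so b = -33/4.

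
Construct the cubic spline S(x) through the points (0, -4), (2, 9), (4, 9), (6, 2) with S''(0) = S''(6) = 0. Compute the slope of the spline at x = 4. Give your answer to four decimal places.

-2.5000

Put M_i = S'' at the i-th knot. Here h = (2, 2, 2) and Δ = (13/2, 0, -7/2), so the interior equations h_(i-1)·M_(i-1) + 2(h_(i-1)+h_i)·M_i + h_i·M_(i+1) = 6(Δ_i − Δ_(i-1)) read
  2·M_0 + 8·M_1 + 2·M_2 = 6(Δ_1 - Δ_0) = -39
  2·M_1 + 8·M_2 + 2·M_3 = 6(Δ_2 - Δ_1) = -21
Natural end conditions: M_0 = M_3 = 0.
Hence M_0 = 0, M_1 = -9/2, M_2 = -3/2, M_3 = 0.
On [4, 6], S'(x) = b_2 + 2c_2·(x - 4) + 3d_2·(x - 4)² with b_2 = Δ_2 - h_2(2M_2 + M_3)/6 = -5/2, c_2 = M_2/2 = -3/4, d_2 = (M_3 - M_2)/(6h_2) = 1/8. So S'(4) = -5/2.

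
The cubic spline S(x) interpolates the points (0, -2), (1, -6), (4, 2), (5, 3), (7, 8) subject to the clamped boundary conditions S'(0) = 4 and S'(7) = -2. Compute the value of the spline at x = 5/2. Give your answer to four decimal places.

-4.7494

Write m_i for S''(x_i). With h_i = 1, 3, 1, 2 and divided differences Δ_i = -4, 8/3, 1, 5/2, the continuity of S' gives the tridiagonal system
  1·m_0 + 8·m_1 + 3·m_2 = 6(Δ_1 - Δ_0) = 40
  3·m_1 + 8·m_2 + 1·m_3 = 6(Δ_2 - Δ_1) = -10
  1·m_2 + 6·m_3 + 2·m_4 = 6(Δ_3 - Δ_2) = 9
Clamped end conditions give two more equations: 2h_0·m_0 + h_0·m_1 = 6(Δ_0 - S'(0)) = -48 and h_3·m_3 + 2h_3·m_4 = 6(S'(7) - Δ_3) = -27.
Forward elimination and back-substitution give m_0 = -3243/110, m_1 = 603/55, m_2 = -401/66, m_3 = 943/165, m_4 = -6341/660.
On [1, 4], S(x) = -6 - 1157/220·(x - 1) + 603/110·(x - 1)² - 5623/5940·(x - 1)³.
With (x - 1) = 3/2: S(5/2) = -8359/1760.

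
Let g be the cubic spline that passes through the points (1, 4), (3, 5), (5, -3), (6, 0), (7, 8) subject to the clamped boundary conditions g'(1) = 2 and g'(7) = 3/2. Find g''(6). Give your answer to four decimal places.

Let σ_i = g''(x_i). Step sizes h_i = 2, 2, 1, 1; slopes of the chords Δ_i = (y_(i+1) - y_i)/h_i = 1/2, -4, 3, 8.
  2·σ_0 + 8·σ_1 + 2·σ_2 = 6(Δ_1 - Δ_0) = -27
  2·σ_1 + 6·σ_2 + 1·σ_3 = 6(Δ_2 - Δ_1) = 42
  1·σ_2 + 4·σ_3 + 1·σ_4 = 6(Δ_3 - Δ_2) = 30
Clamped end conditions give two more equations: 2h_0·σ_0 + h_0·σ_1 = 6(Δ_0 - g'(1)) = -9 and h_3·σ_3 + 2h_3·σ_4 = 6(g'(7) - Δ_3) = -39.
Solving: σ_0 = 13/42, σ_1 = -215/42, σ_2 = 20/3, σ_3 = 257/21, σ_4 = -538/21.

12.2381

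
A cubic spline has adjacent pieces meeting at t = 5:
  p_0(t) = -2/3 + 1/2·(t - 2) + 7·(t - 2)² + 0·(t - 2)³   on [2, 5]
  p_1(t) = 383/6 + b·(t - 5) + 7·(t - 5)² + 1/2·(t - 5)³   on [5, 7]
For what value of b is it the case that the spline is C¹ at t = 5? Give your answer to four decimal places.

p_0'(t) = 1/2 + 14·(t - 2) + 0·(t - 2)², so p_0'(5) = 85/2. On the right, p_1'(5) = b, so b = 85/2.

42.5000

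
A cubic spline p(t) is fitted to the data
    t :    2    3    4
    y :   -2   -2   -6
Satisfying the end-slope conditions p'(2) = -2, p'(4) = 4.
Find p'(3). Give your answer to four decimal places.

Let M_i = p''(x_i). Step sizes h_i = 1, 1; slopes of the chords Δ_i = (y_(i+1) - y_i)/h_i = 0, -4.
  1·M_0 + 4·M_1 + 1·M_2 = 6(Δ_1 - Δ_0) = -24
Clamped end conditions give two more equations: 2h_0·M_0 + h_0·M_1 = 6(Δ_0 - p'(2)) = 12 and h_1·M_1 + 2h_1·M_2 = 6(p'(4) - Δ_1) = 48.
Hence M_0 = 15, M_1 = -18, M_2 = 33.
On [3, 4], p'(t) = b_1 + 2c_1·(t - 3) + 3d_1·(t - 3)² with b_1 = Δ_1 - h_1(2M_1 + M_2)/6 = -7/2, c_1 = M_1/2 = -9, d_1 = (M_2 - M_1)/(6h_1) = 17/2. So p'(3) = -7/2.

-3.5000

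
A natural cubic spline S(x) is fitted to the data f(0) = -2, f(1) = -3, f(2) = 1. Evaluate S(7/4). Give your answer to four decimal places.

-0.2930

Let M_i = S''(x_i). Step sizes h_i = 1, 1; slopes of the chords Δ_i = (y_(i+1) - y_i)/h_i = -1, 4.
  1·M_0 + 4·M_1 + 1·M_2 = 6(Δ_1 - Δ_0) = 30
Natural end conditions: M_0 = M_2 = 0.
Solving: M_0 = 0, M_1 = 15/2, M_2 = 0.
On [1, 2], S(x) = -3 + 3/2·(x - 1) + 15/4·(x - 1)² - 5/4·(x - 1)³.
With (x - 1) = 3/4: S(7/4) = -75/256.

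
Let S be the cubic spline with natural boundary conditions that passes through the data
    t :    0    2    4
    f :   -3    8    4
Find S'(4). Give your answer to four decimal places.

Let σ_i = S''(x_i). Step sizes h_i = 2, 2; slopes of the chords Δ_i = (y_(i+1) - y_i)/h_i = 11/2, -2.
  2·σ_0 + 8·σ_1 + 2·σ_2 = 6(Δ_1 - Δ_0) = -45
Natural end conditions: σ_0 = σ_2 = 0.
Solving the tridiagonal system: σ_0 = 0, σ_1 = -45/8, σ_2 = 0.
On [2, 4], S'(t) = b_1 + 2c_1·(t - 2) + 3d_1·(t - 2)² with b_1 = Δ_1 - h_1(2σ_1 + σ_2)/6 = 7/4, c_1 = σ_1/2 = -45/16, d_1 = (σ_2 - σ_1)/(6h_1) = 15/32. So S'(4) = -31/8.

-3.8750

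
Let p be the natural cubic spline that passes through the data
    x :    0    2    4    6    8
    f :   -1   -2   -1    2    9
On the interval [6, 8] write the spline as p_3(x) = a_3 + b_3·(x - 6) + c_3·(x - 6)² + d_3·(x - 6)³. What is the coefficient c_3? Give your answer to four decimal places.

0.7232

Put M_i = p'' at the i-th knot. Here h = (2, 2, 2, 2) and Δ = (-1/2, 1/2, 3/2, 7/2), so the interior equations h_(i-1)·M_(i-1) + 2(h_(i-1)+h_i)·M_i + h_i·M_(i+1) = 6(Δ_i − Δ_(i-1)) read
  2·M_0 + 8·M_1 + 2·M_2 = 6(Δ_1 - Δ_0) = 6
  2·M_1 + 8·M_2 + 2·M_3 = 6(Δ_2 - Δ_1) = 6
  2·M_2 + 8·M_3 + 2·M_4 = 6(Δ_3 - Δ_2) = 12
Natural end conditions: M_0 = M_4 = 0.
Solving the tridiagonal system: M_0 = 0, M_1 = 39/56, M_2 = 3/14, M_3 = 81/56, M_4 = 0.
On [6, 8], with p_3(x) = a_3 + b_3·(x - 6) + c_3·(x - 6)² + d_3·(x - 6)³: c_3 = M_3/2 = 81/112, d_3 = (M_4 - M_3)/(6h_3) = -27/224, b_3 = Δ_3 - h_3(2M_3 + M_4)/6 = 71/28.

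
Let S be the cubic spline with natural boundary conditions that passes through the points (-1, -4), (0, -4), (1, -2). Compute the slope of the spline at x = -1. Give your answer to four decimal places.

With m_i denoting the second derivative at x_i, h_i = 1, 1, and Δ_i = (y_(i+1) − y_i)/h_i = 0, 2:
  1·m_0 + 4·m_1 + 1·m_2 = 6(Δ_1 - Δ_0) = 12
Natural end conditions: m_0 = m_2 = 0.
Solving: m_0 = 0, m_1 = 3, m_2 = 0.
On [-1, 0], S'(x) = b_0 + 2c_0·(x + 1) + 3d_0·(x + 1)² with b_0 = Δ_0 - h_0(2m_0 + m_1)/6 = -1/2, c_0 = m_0/2 = 0, d_0 = (m_1 - m_0)/(6h_0) = 1/2. So S'(-1) = -1/2.

-0.5000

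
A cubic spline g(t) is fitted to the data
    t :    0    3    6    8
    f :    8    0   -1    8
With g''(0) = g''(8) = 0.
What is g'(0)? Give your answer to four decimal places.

-2.9054

Put m_i = g'' at the i-th knot. Here h = (3, 3, 2) and Δ = (-8/3, -1/3, 9/2), so the interior equations h_(i-1)·m_(i-1) + 2(h_(i-1)+h_i)·m_i + h_i·m_(i+1) = 6(Δ_i − Δ_(i-1)) read
  3·m_0 + 12·m_1 + 3·m_2 = 6(Δ_1 - Δ_0) = 14
  3·m_1 + 10·m_2 + 2·m_3 = 6(Δ_2 - Δ_1) = 29
Natural end conditions: m_0 = m_3 = 0.
Solving: m_0 = 0, m_1 = 53/111, m_2 = 102/37, m_3 = 0.
On [0, 3], g'(t) = b_0 + 2c_0·t + 3d_0·t² with b_0 = Δ_0 - h_0(2m_0 + m_1)/6 = -215/74, c_0 = m_0/2 = 0, d_0 = (m_1 - m_0)/(6h_0) = 53/1998. So g'(0) = -215/74.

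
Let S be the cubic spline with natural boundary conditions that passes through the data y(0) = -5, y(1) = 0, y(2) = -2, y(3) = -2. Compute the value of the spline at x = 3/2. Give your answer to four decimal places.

With σ_i denoting the second derivative at x_i, h_i = 1, 1, 1, and Δ_i = (y_(i+1) − y_i)/h_i = 5, -2, 0:
  1·σ_0 + 4·σ_1 + 1·σ_2 = 6(Δ_1 - Δ_0) = -42
  1·σ_1 + 4·σ_2 + 1·σ_3 = 6(Δ_2 - Δ_1) = 12
Natural end conditions: σ_0 = σ_3 = 0.
Solving: σ_0 = 0, σ_1 = -12, σ_2 = 6, σ_3 = 0.
On [1, 2], S(x) = 0 + 1·(x - 1) - 6·(x - 1)² + 3·(x - 1)³.
With (x - 1) = 1/2: S(3/2) = -5/8.

-0.6250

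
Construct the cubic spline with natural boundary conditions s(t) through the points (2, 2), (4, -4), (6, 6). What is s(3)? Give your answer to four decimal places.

-2.5000

With M_i denoting the second derivative at x_i, h_i = 2, 2, and Δ_i = (y_(i+1) − y_i)/h_i = -3, 5:
  2·M_0 + 8·M_1 + 2·M_2 = 6(Δ_1 - Δ_0) = 48
Natural end conditions: M_0 = M_2 = 0.
Forward elimination and back-substitution give M_0 = 0, M_1 = 6, M_2 = 0.
On [2, 4], s(t) = 2 - 5·(t - 2) + 0·(t - 2)² + 1/2·(t - 2)³.
With (t - 2) = 1: s(3) = -5/2.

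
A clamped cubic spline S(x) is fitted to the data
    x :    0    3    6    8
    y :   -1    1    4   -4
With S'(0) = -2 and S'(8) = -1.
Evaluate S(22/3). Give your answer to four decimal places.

With m_i denoting the second derivative at x_i, h_i = 3, 3, 2, and Δ_i = (y_(i+1) − y_i)/h_i = 2/3, 1, -4:
  3·m_0 + 12·m_1 + 3·m_2 = 6(Δ_1 - Δ_0) = 2
  3·m_1 + 10·m_2 + 2·m_3 = 6(Δ_2 - Δ_1) = -30
Clamped end conditions give two more equations: 2h_0·m_0 + h_0·m_1 = 6(Δ_0 - S'(0)) = 16 and h_2·m_2 + 2h_2·m_3 = 6(S'(8) - Δ_2) = 18.
Hence m_0 = 131/57, m_1 = 14/19, m_2 = -87/19, m_3 = 129/19.
On [6, 8], S(x) = 4 - 61/19·(x - 6) - 87/38·(x - 6)² + 18/19·(x - 6)³.
With (x - 6) = 4/3: S(22/3) = -40/19.

-2.1053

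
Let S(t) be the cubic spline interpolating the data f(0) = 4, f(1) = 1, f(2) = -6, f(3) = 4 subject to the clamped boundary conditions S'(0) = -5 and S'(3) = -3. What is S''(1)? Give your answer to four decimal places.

Let σ_i = S''(x_i). Step sizes h_i = 1, 1, 1; slopes of the chords Δ_i = (y_(i+1) - y_i)/h_i = -3, -7, 10.
  1·σ_0 + 4·σ_1 + 1·σ_2 = 6(Δ_1 - Δ_0) = -24
  1·σ_1 + 4·σ_2 + 1·σ_3 = 6(Δ_2 - Δ_1) = 102
Clamped end conditions give two more equations: 2h_0·σ_0 + h_0·σ_1 = 6(Δ_0 - S'(0)) = 12 and h_2·σ_2 + 2h_2·σ_3 = 6(S'(3) - Δ_2) = -78.
Hence σ_0 = 254/15, σ_1 = -328/15, σ_2 = 698/15, σ_3 = -934/15.

-21.8667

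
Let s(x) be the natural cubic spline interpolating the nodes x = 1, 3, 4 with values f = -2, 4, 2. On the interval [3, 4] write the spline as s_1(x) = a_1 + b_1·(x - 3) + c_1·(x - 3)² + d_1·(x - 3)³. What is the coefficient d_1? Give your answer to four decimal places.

Write M_i for s''(x_i). With h_i = 2, 1 and divided differences Δ_i = 3, -2, the continuity of s' gives the tridiagonal system
  2·M_0 + 6·M_1 + 1·M_2 = 6(Δ_1 - Δ_0) = -30
Natural end conditions: M_0 = M_2 = 0.
Solving the tridiagonal system: M_0 = 0, M_1 = -5, M_2 = 0.
On [3, 4], with s_1(x) = a_1 + b_1·(x - 3) + c_1·(x - 3)² + d_1·(x - 3)³: c_1 = M_1/2 = -5/2, d_1 = (M_2 - M_1)/(6h_1) = 5/6, b_1 = Δ_1 - h_1(2M_1 + M_2)/6 = -1/3.

0.8333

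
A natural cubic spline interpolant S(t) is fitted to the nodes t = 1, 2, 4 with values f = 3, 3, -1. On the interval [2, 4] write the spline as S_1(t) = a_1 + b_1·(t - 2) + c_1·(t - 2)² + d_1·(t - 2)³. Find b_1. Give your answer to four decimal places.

-0.6667

Write M_i for S''(x_i). With h_i = 1, 2 and divided differences Δ_i = 0, -2, the continuity of S' gives the tridiagonal system
  1·M_0 + 6·M_1 + 2·M_2 = 6(Δ_1 - Δ_0) = -12
Natural end conditions: M_0 = M_2 = 0.
Solving: M_0 = 0, M_1 = -2, M_2 = 0.
On [2, 4], with S_1(t) = a_1 + b_1·(t - 2) + c_1·(t - 2)² + d_1·(t - 2)³: c_1 = M_1/2 = -1, d_1 = (M_2 - M_1)/(6h_1) = 1/6, b_1 = Δ_1 - h_1(2M_1 + M_2)/6 = -2/3.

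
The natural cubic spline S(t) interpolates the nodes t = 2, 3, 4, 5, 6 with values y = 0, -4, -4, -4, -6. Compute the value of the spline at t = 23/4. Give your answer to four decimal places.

Put σ_i = S'' at the i-th knot. Here h = (1, 1, 1, 1) and Δ = (-4, 0, 0, -2), so the interior equations h_(i-1)·σ_(i-1) + 2(h_(i-1)+h_i)·σ_i + h_i·σ_(i+1) = 6(Δ_i − Δ_(i-1)) read
  1·σ_0 + 4·σ_1 + 1·σ_2 = 6(Δ_1 - Δ_0) = 24
  1·σ_1 + 4·σ_2 + 1·σ_3 = 6(Δ_2 - Δ_1) = 0
  1·σ_2 + 4·σ_3 + 1·σ_4 = 6(Δ_3 - Δ_2) = -12
Natural end conditions: σ_0 = σ_4 = 0.
Hence σ_0 = 0, σ_1 = 87/14, σ_2 = -6/7, σ_3 = -39/14, σ_4 = 0.
On [5, 6], S(t) = -4 - 15/14·(t - 5) - 39/28·(t - 5)² + 13/28·(t - 5)³.
With (t - 5) = 3/4: S(23/4) = -9661/1792.

-5.3912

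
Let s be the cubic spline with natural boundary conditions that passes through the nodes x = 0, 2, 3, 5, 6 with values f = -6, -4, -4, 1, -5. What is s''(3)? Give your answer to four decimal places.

Write σ_i for s''(x_i). With h_i = 2, 1, 2, 1 and divided differences Δ_i = 1, 0, 5/2, -6, the continuity of s' gives the tridiagonal system
  2·σ_0 + 6·σ_1 + 1·σ_2 = 6(Δ_1 - Δ_0) = -6
  1·σ_1 + 6·σ_2 + 2·σ_3 = 6(Δ_2 - Δ_1) = 15
  2·σ_2 + 6·σ_3 + 1·σ_4 = 6(Δ_3 - Δ_2) = -51
Natural end conditions: σ_0 = σ_4 = 0.
Solving: σ_0 = 0, σ_1 = -64/31, σ_2 = 198/31, σ_3 = -659/62, σ_4 = 0.

6.3871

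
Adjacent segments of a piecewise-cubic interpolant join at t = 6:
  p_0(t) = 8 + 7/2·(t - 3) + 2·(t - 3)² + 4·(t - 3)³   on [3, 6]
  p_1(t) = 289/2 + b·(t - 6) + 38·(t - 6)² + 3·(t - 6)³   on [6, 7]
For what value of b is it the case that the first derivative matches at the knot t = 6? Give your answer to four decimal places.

123.5000

p_0'(t) = 7/2 + 4·(t - 3) + 12·(t - 3)², so p_0'(6) = 247/2. On the right, p_1'(6) = b, so b = 247/2.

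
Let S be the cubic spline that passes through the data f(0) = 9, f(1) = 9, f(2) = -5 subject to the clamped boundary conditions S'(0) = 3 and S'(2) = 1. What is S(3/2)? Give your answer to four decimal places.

0.4375

Let m_i = S''(x_i). Step sizes h_i = 1, 1; slopes of the chords Δ_i = (y_(i+1) - y_i)/h_i = 0, -14.
  1·m_0 + 4·m_1 + 1·m_2 = 6(Δ_1 - Δ_0) = -84
Clamped end conditions give two more equations: 2h_0·m_0 + h_0·m_1 = 6(Δ_0 - S'(0)) = -18 and h_1·m_1 + 2h_1·m_2 = 6(S'(2) - Δ_1) = 90.
Solving the tridiagonal system: m_0 = 11, m_1 = -40, m_2 = 65.
On [1, 2], S(t) = 9 - 23/2·(t - 1) - 20·(t - 1)² + 35/2·(t - 1)³.
With (t - 1) = 1/2: S(3/2) = 7/16.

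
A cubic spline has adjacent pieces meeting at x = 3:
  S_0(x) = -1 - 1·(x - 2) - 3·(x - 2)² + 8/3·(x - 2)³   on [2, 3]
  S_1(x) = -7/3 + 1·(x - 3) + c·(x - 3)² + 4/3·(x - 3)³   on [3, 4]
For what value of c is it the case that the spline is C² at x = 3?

5

S_0''(x) = -6 + 16·(x - 2), so S_0''(3) = 10. On the right, S_1''(3) = 2c, so c = 5.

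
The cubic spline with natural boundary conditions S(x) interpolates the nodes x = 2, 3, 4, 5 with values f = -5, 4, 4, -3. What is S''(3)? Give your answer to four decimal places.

-11.6000

Put m_i = S'' at the i-th knot. Here h = (1, 1, 1) and Δ = (9, 0, -7), so the interior equations h_(i-1)·m_(i-1) + 2(h_(i-1)+h_i)·m_i + h_i·m_(i+1) = 6(Δ_i − Δ_(i-1)) read
  1·m_0 + 4·m_1 + 1·m_2 = 6(Δ_1 - Δ_0) = -54
  1·m_1 + 4·m_2 + 1·m_3 = 6(Δ_2 - Δ_1) = -42
Natural end conditions: m_0 = m_3 = 0.
Forward elimination and back-substitution give m_0 = 0, m_1 = -58/5, m_2 = -38/5, m_3 = 0.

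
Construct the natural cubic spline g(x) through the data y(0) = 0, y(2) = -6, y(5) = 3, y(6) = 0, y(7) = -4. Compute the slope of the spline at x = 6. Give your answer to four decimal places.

-4.0511

Put M_i = g'' at the i-th knot. Here h = (2, 3, 1, 1) and Δ = (-3, 3, -3, -4), so the interior equations h_(i-1)·M_(i-1) + 2(h_(i-1)+h_i)·M_i + h_i·M_(i+1) = 6(Δ_i − Δ_(i-1)) read
  2·M_0 + 10·M_1 + 3·M_2 = 6(Δ_1 - Δ_0) = 36
  3·M_1 + 8·M_2 + 1·M_3 = 6(Δ_2 - Δ_1) = -36
  1·M_2 + 4·M_3 + 1·M_4 = 6(Δ_3 - Δ_2) = -6
Natural end conditions: M_0 = M_4 = 0.
Solving the tridiagonal system: M_0 = 0, M_1 = 765/137, M_2 = -906/137, M_3 = 21/137, M_4 = 0.
On [6, 7], g'(x) = b_3 + 2c_3·(x - 6) + 3d_3·(x - 6)² with b_3 = Δ_3 - h_3(2M_3 + M_4)/6 = -555/137, c_3 = M_3/2 = 21/274, d_3 = (M_4 - M_3)/(6h_3) = -7/274. So g'(6) = -555/137.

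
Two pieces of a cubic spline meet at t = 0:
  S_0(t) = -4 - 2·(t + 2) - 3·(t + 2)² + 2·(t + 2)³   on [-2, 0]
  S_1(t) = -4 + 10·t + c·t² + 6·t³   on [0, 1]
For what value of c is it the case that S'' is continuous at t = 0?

S_0''(t) = -6 + 12·(t + 2), so S_0''(0) = 18. On the right, S_1''(0) = 2c, so c = 9.

9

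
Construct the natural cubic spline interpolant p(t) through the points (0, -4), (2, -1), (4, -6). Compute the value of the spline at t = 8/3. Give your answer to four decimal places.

With M_i denoting the second derivative at x_i, h_i = 2, 2, and Δ_i = (y_(i+1) − y_i)/h_i = 3/2, -5/2:
  2·M_0 + 8·M_1 + 2·M_2 = 6(Δ_1 - Δ_0) = -24
Natural end conditions: M_0 = M_2 = 0.
Solving: M_0 = 0, M_1 = -3, M_2 = 0.
On [2, 4], p(t) = -1 - 1/2·(t - 2) - 3/2·(t - 2)² + 1/4·(t - 2)³.
With (t - 2) = 2/3: p(8/3) = -52/27.

-1.9259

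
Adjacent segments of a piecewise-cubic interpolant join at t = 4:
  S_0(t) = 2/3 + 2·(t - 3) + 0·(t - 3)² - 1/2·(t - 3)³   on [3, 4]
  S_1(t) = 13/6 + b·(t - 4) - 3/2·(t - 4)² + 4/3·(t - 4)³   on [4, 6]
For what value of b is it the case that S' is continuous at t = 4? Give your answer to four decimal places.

S_0'(t) = 2 + 0·(t - 3) - 3/2·(t - 3)², so S_0'(4) = 1/2. On the right, S_1'(4) = b, so b = 1/2.

0.5000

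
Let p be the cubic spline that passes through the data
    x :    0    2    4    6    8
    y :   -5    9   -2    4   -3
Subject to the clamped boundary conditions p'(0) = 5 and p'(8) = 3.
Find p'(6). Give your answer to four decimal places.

-0.6786

With σ_i denoting the second derivative at x_i, h_i = 2, 2, 2, 2, and Δ_i = (y_(i+1) − y_i)/h_i = 7, -11/2, 3, -7/2:
  2·σ_0 + 8·σ_1 + 2·σ_2 = 6(Δ_1 - Δ_0) = -75
  2·σ_1 + 8·σ_2 + 2·σ_3 = 6(Δ_2 - Δ_1) = 51
  2·σ_2 + 8·σ_3 + 2·σ_4 = 6(Δ_3 - Δ_2) = -39
Clamped end conditions give two more equations: 2h_0·σ_0 + h_0·σ_1 = 6(Δ_0 - p'(0)) = 12 and h_3·σ_3 + 2h_3·σ_4 = 6(p'(8) - Δ_3) = 39.
Solving the tridiagonal system: σ_0 = 299/28, σ_1 = -215/14, σ_2 = 53/4, σ_3 = -85/7, σ_4 = 443/28.
On [6, 8], p'(x) = b_3 + 2c_3·(x - 6) + 3d_3·(x - 6)² with b_3 = Δ_3 - h_3(2σ_3 + σ_4)/6 = -19/28, c_3 = σ_3/2 = -85/14, d_3 = (σ_4 - σ_3)/(6h_3) = 261/112. So p'(6) = -19/28.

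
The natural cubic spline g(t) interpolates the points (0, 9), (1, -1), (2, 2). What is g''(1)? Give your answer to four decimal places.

Put M_i = g'' at the i-th knot. Here h = (1, 1) and Δ = (-10, 3), so the interior equations h_(i-1)·M_(i-1) + 2(h_(i-1)+h_i)·M_i + h_i·M_(i+1) = 6(Δ_i − Δ_(i-1)) read
  1·M_0 + 4·M_1 + 1·M_2 = 6(Δ_1 - Δ_0) = 78
Natural end conditions: M_0 = M_2 = 0.
Hence M_0 = 0, M_1 = 39/2, M_2 = 0.

19.5000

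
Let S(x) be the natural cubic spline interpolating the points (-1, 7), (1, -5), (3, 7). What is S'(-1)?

Write M_i for S''(x_i). With h_i = 2, 2 and divided differences Δ_i = -6, 6, the continuity of S' gives the tridiagonal system
  2·M_0 + 8·M_1 + 2·M_2 = 6(Δ_1 - Δ_0) = 72
Natural end conditions: M_0 = M_2 = 0.
Hence M_0 = 0, M_1 = 9, M_2 = 0.
On [-1, 1], S'(x) = b_0 + 2c_0·(x + 1) + 3d_0·(x + 1)² with b_0 = Δ_0 - h_0(2M_0 + M_1)/6 = -9, c_0 = M_0/2 = 0, d_0 = (M_1 - M_0)/(6h_0) = 3/4. So S'(-1) = -9.

-9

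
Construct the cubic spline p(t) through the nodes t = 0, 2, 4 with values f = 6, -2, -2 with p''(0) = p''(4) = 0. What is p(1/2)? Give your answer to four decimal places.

3.5313

Put M_i = p'' at the i-th knot. Here h = (2, 2) and Δ = (-4, 0), so the interior equations h_(i-1)·M_(i-1) + 2(h_(i-1)+h_i)·M_i + h_i·M_(i+1) = 6(Δ_i − Δ_(i-1)) read
  2·M_0 + 8·M_1 + 2·M_2 = 6(Δ_1 - Δ_0) = 24
Natural end conditions: M_0 = M_2 = 0.
Solving: M_0 = 0, M_1 = 3, M_2 = 0.
On [0, 2], p(t) = 6 - 5·t + 0·t² + 1/4·t³.
With t = 1/2: p(1/2) = 113/32.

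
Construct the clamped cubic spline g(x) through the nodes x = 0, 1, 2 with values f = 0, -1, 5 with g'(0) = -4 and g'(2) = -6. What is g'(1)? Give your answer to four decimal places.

6.2500

With m_i denoting the second derivative at x_i, h_i = 1, 1, and Δ_i = (y_(i+1) − y_i)/h_i = -1, 6:
  1·m_0 + 4·m_1 + 1·m_2 = 6(Δ_1 - Δ_0) = 42
Clamped end conditions give two more equations: 2h_0·m_0 + h_0·m_1 = 6(Δ_0 - g'(0)) = 18 and h_1·m_1 + 2h_1·m_2 = 6(g'(2) - Δ_1) = -72.
Solving: m_0 = -5/2, m_1 = 23, m_2 = -95/2.
On [1, 2], g'(x) = b_1 + 2c_1·(x - 1) + 3d_1·(x - 1)² with b_1 = Δ_1 - h_1(2m_1 + m_2)/6 = 25/4, c_1 = m_1/2 = 23/2, d_1 = (m_2 - m_1)/(6h_1) = -47/4. So g'(1) = 25/4.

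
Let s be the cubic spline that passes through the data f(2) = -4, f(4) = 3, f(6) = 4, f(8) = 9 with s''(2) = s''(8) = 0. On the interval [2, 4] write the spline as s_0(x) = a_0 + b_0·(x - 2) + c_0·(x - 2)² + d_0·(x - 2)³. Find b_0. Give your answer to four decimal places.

4.4333

Put M_i = s'' at the i-th knot. Here h = (2, 2, 2) and Δ = (7/2, 1/2, 5/2), so the interior equations h_(i-1)·M_(i-1) + 2(h_(i-1)+h_i)·M_i + h_i·M_(i+1) = 6(Δ_i − Δ_(i-1)) read
  2·M_0 + 8·M_1 + 2·M_2 = 6(Δ_1 - Δ_0) = -18
  2·M_1 + 8·M_2 + 2·M_3 = 6(Δ_2 - Δ_1) = 12
Natural end conditions: M_0 = M_3 = 0.
Solving: M_0 = 0, M_1 = -14/5, M_2 = 11/5, M_3 = 0.
On [2, 4], with s_0(x) = a_0 + b_0·(x - 2) + c_0·(x - 2)² + d_0·(x - 2)³: c_0 = M_0/2 = 0, d_0 = (M_1 - M_0)/(6h_0) = -7/30, b_0 = Δ_0 - h_0(2M_0 + M_1)/6 = 133/30.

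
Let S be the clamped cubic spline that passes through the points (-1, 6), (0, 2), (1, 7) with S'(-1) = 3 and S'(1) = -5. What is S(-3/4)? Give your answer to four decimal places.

Put M_i = S'' at the i-th knot. Here h = (1, 1) and Δ = (-4, 5), so the interior equations h_(i-1)·M_(i-1) + 2(h_(i-1)+h_i)·M_i + h_i·M_(i+1) = 6(Δ_i − Δ_(i-1)) read
  1·M_0 + 4·M_1 + 1·M_2 = 6(Δ_1 - Δ_0) = 54
Clamped end conditions give two more equations: 2h_0·M_0 + h_0·M_1 = 6(Δ_0 - S'(-1)) = -42 and h_1·M_1 + 2h_1·M_2 = 6(S'(1) - Δ_1) = -60.
Forward elimination and back-substitution give M_0 = -77/2, M_1 = 35, M_2 = -95/2.
On [-1, 0], S(x) = 6 + 3·(x + 1) - 77/4·(x + 1)² + 49/4·(x + 1)³.
With (x + 1) = 1/4: S(-3/4) = 1469/256.

5.7383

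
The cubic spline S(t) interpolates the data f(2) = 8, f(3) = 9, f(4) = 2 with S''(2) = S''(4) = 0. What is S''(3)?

Put m_i = S'' at the i-th knot. Here h = (1, 1) and Δ = (1, -7), so the interior equations h_(i-1)·m_(i-1) + 2(h_(i-1)+h_i)·m_i + h_i·m_(i+1) = 6(Δ_i − Δ_(i-1)) read
  1·m_0 + 4·m_1 + 1·m_2 = 6(Δ_1 - Δ_0) = -48
Natural end conditions: m_0 = m_2 = 0.
Forward elimination and back-substitution give m_0 = 0, m_1 = -12, m_2 = 0.

-12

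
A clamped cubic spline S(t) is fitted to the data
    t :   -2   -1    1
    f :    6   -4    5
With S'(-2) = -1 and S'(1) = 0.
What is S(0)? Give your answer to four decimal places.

-1.3542

With M_i denoting the second derivative at x_i, h_i = 1, 2, and Δ_i = (y_(i+1) − y_i)/h_i = -10, 9/2:
  1·M_0 + 6·M_1 + 2·M_2 = 6(Δ_1 - Δ_0) = 87
Clamped end conditions give two more equations: 2h_0·M_0 + h_0·M_1 = 6(Δ_0 - S'(-2)) = -54 and h_1·M_1 + 2h_1·M_2 = 6(S'(1) - Δ_1) = -27.
Solving: M_0 = -247/6, M_1 = 85/3, M_2 = -251/12.
On [-1, 1], S(t) = -4 - 89/12·(t + 1) + 85/6·(t + 1)² - 197/48·(t + 1)³.
With (t + 1) = 1: S(0) = -65/48.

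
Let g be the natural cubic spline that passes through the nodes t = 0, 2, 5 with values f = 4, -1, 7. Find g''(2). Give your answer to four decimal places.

3.1000

Let m_i = g''(x_i). Step sizes h_i = 2, 3; slopes of the chords Δ_i = (y_(i+1) - y_i)/h_i = -5/2, 8/3.
  2·m_0 + 10·m_1 + 3·m_2 = 6(Δ_1 - Δ_0) = 31
Natural end conditions: m_0 = m_2 = 0.
Forward elimination and back-substitution give m_0 = 0, m_1 = 31/10, m_2 = 0.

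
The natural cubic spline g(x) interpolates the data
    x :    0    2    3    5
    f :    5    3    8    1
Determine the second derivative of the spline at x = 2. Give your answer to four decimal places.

7.6286

Let σ_i = g''(x_i). Step sizes h_i = 2, 1, 2; slopes of the chords Δ_i = (y_(i+1) - y_i)/h_i = -1, 5, -7/2.
  2·σ_0 + 6·σ_1 + 1·σ_2 = 6(Δ_1 - Δ_0) = 36
  1·σ_1 + 6·σ_2 + 2·σ_3 = 6(Δ_2 - Δ_1) = -51
Natural end conditions: σ_0 = σ_3 = 0.
Solving: σ_0 = 0, σ_1 = 267/35, σ_2 = -342/35, σ_3 = 0.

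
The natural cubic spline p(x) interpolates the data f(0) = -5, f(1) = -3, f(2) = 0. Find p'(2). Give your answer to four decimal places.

With M_i denoting the second derivative at x_i, h_i = 1, 1, and Δ_i = (y_(i+1) − y_i)/h_i = 2, 3:
  1·M_0 + 4·M_1 + 1·M_2 = 6(Δ_1 - Δ_0) = 6
Natural end conditions: M_0 = M_2 = 0.
Forward elimination and back-substitution give M_0 = 0, M_1 = 3/2, M_2 = 0.
On [1, 2], p'(x) = b_1 + 2c_1·(x - 1) + 3d_1·(x - 1)² with b_1 = Δ_1 - h_1(2M_1 + M_2)/6 = 5/2, c_1 = M_1/2 = 3/4, d_1 = (M_2 - M_1)/(6h_1) = -1/4. So p'(2) = 13/4.

3.2500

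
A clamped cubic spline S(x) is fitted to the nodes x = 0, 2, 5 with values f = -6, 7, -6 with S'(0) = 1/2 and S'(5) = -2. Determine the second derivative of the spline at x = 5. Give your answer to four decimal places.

8.3333

Put M_i = S'' at the i-th knot. Here h = (2, 3) and Δ = (13/2, -13/3), so the interior equations h_(i-1)·M_(i-1) + 2(h_(i-1)+h_i)·M_i + h_i·M_(i+1) = 6(Δ_i − Δ_(i-1)) read
  2·M_0 + 10·M_1 + 3·M_2 = 6(Δ_1 - Δ_0) = -65
Clamped end conditions give two more equations: 2h_0·M_0 + h_0·M_1 = 6(Δ_0 - S'(0)) = 36 and h_1·M_1 + 2h_1·M_2 = 6(S'(5) - Δ_1) = 14.
Forward elimination and back-substitution give M_0 = 15, M_1 = -12, M_2 = 25/3.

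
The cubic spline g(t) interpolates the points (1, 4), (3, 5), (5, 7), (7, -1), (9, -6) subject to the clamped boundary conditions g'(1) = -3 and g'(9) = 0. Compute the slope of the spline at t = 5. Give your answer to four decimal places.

-1.7143

Write M_i for g''(x_i). With h_i = 2, 2, 2, 2 and divided differences Δ_i = 1/2, 1, -4, -5/2, the continuity of g' gives the tridiagonal system
  2·M_0 + 8·M_1 + 2·M_2 = 6(Δ_1 - Δ_0) = 3
  2·M_1 + 8·M_2 + 2·M_3 = 6(Δ_2 - Δ_1) = -30
  2·M_2 + 8·M_3 + 2·M_4 = 6(Δ_3 - Δ_2) = 9
Clamped end conditions give two more equations: 2h_0·M_0 + h_0·M_1 = 6(Δ_0 - g'(1)) = 21 and h_3·M_3 + 2h_3·M_4 = 6(g'(9) - Δ_3) = 15.
Hence M_0 = 291/56, M_1 = 3/28, M_2 = -33/8, M_3 = 39/28, M_4 = 171/56.
On [5, 7], g'(t) = b_2 + 2c_2·(t - 5) + 3d_2·(t - 5)² with b_2 = Δ_2 - h_2(2M_2 + M_3)/6 = -12/7, c_2 = M_2/2 = -33/16, d_2 = (M_3 - M_2)/(6h_2) = 103/224. So g'(5) = -12/7.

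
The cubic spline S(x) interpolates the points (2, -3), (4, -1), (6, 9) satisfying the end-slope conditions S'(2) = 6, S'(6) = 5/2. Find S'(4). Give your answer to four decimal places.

With m_i denoting the second derivative at x_i, h_i = 2, 2, and Δ_i = (y_(i+1) − y_i)/h_i = 1, 5:
  2·m_0 + 8·m_1 + 2·m_2 = 6(Δ_1 - Δ_0) = 24
Clamped end conditions give two more equations: 2h_0·m_0 + h_0·m_1 = 6(Δ_0 - S'(2)) = -30 and h_1·m_1 + 2h_1·m_2 = 6(S'(6) - Δ_1) = -15.
Forward elimination and back-substitution give m_0 = -91/8, m_1 = 31/4, m_2 = -61/8.
On [4, 6], S'(x) = b_1 + 2c_1·(x - 4) + 3d_1·(x - 4)² with b_1 = Δ_1 - h_1(2m_1 + m_2)/6 = 19/8, c_1 = m_1/2 = 31/8, d_1 = (m_2 - m_1)/(6h_1) = -41/32. So S'(4) = 19/8.

2.3750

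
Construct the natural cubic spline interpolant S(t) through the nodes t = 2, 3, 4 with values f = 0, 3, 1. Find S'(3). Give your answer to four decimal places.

With m_i denoting the second derivative at x_i, h_i = 1, 1, and Δ_i = (y_(i+1) − y_i)/h_i = 3, -2:
  1·m_0 + 4·m_1 + 1·m_2 = 6(Δ_1 - Δ_0) = -30
Natural end conditions: m_0 = m_2 = 0.
Forward elimination and back-substitution give m_0 = 0, m_1 = -15/2, m_2 = 0.
On [3, 4], S'(t) = b_1 + 2c_1·(t - 3) + 3d_1·(t - 3)² with b_1 = Δ_1 - h_1(2m_1 + m_2)/6 = 1/2, c_1 = m_1/2 = -15/4, d_1 = (m_2 - m_1)/(6h_1) = 5/4. So S'(3) = 1/2.

0.5000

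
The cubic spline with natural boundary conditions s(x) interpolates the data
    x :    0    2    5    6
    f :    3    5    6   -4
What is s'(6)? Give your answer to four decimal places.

Let m_i = s''(x_i). Step sizes h_i = 2, 3, 1; slopes of the chords Δ_i = (y_(i+1) - y_i)/h_i = 1, 1/3, -10.
  2·m_0 + 10·m_1 + 3·m_2 = 6(Δ_1 - Δ_0) = -4
  3·m_1 + 8·m_2 + 1·m_3 = 6(Δ_2 - Δ_1) = -62
Natural end conditions: m_0 = m_3 = 0.
Forward elimination and back-substitution give m_0 = 0, m_1 = 154/71, m_2 = -608/71, m_3 = 0.
On [5, 6], s'(x) = b_2 + 2c_2·(x - 5) + 3d_2·(x - 5)² with b_2 = Δ_2 - h_2(2m_2 + m_3)/6 = -1522/213, c_2 = m_2/2 = -304/71, d_2 = (m_3 - m_2)/(6h_2) = 304/213. So s'(6) = -2434/213.

-11.4272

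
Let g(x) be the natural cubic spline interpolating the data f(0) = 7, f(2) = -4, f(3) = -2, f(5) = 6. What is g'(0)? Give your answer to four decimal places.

-7.9571

Put σ_i = g'' at the i-th knot. Here h = (2, 1, 2) and Δ = (-11/2, 2, 4), so the interior equations h_(i-1)·σ_(i-1) + 2(h_(i-1)+h_i)·σ_i + h_i·σ_(i+1) = 6(Δ_i − Δ_(i-1)) read
  2·σ_0 + 6·σ_1 + 1·σ_2 = 6(Δ_1 - Δ_0) = 45
  1·σ_1 + 6·σ_2 + 2·σ_3 = 6(Δ_2 - Δ_1) = 12
Natural end conditions: σ_0 = σ_3 = 0.
Hence σ_0 = 0, σ_1 = 258/35, σ_2 = 27/35, σ_3 = 0.
On [0, 2], g'(x) = b_0 + 2c_0·x + 3d_0·x² with b_0 = Δ_0 - h_0(2σ_0 + σ_1)/6 = -557/70, c_0 = σ_0/2 = 0, d_0 = (σ_1 - σ_0)/(6h_0) = 43/70. So g'(0) = -557/70.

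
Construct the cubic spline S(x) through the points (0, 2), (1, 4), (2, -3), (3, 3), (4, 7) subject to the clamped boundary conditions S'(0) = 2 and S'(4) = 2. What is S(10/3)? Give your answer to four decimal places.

With σ_i denoting the second derivative at x_i, h_i = 1, 1, 1, 1, and Δ_i = (y_(i+1) − y_i)/h_i = 2, -7, 6, 4:
  1·σ_0 + 4·σ_1 + 1·σ_2 = 6(Δ_1 - Δ_0) = -54
  1·σ_1 + 4·σ_2 + 1·σ_3 = 6(Δ_2 - Δ_1) = 78
  1·σ_2 + 4·σ_3 + 1·σ_4 = 6(Δ_3 - Δ_2) = -12
Clamped end conditions give two more equations: 2h_0·σ_0 + h_0·σ_1 = 6(Δ_0 - S'(0)) = 0 and h_3·σ_3 + 2h_3·σ_4 = 6(S'(4) - Δ_3) = -12.
Solving the tridiagonal system: σ_0 = 327/28, σ_1 = -327/14, σ_2 = 111/4, σ_3 = -135/14, σ_4 = -33/28.
On [3, 4], S(x) = 3 + 415/56·(x - 3) - 135/28·(x - 3)² + 79/56·(x - 3)³.
With (x - 3) = 1/3: S(10/3) = 1885/378.

4.9868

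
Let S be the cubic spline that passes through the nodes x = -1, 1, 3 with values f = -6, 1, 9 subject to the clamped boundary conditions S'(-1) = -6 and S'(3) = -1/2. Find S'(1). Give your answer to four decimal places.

With σ_i denoting the second derivative at x_i, h_i = 2, 2, and Δ_i = (y_(i+1) − y_i)/h_i = 7/2, 4:
  2·σ_0 + 8·σ_1 + 2·σ_2 = 6(Δ_1 - Δ_0) = 3
Clamped end conditions give two more equations: 2h_0·σ_0 + h_0·σ_1 = 6(Δ_0 - S'(-1)) = 57 and h_1·σ_1 + 2h_1·σ_2 = 6(S'(3) - Δ_1) = -27.
Forward elimination and back-substitution give σ_0 = 61/4, σ_1 = -2, σ_2 = -23/4.
On [1, 3], S'(x) = b_1 + 2c_1·(x - 1) + 3d_1·(x - 1)² with b_1 = Δ_1 - h_1(2σ_1 + σ_2)/6 = 29/4, c_1 = σ_1/2 = -1, d_1 = (σ_2 - σ_1)/(6h_1) = -5/16. So S'(1) = 29/4.

7.2500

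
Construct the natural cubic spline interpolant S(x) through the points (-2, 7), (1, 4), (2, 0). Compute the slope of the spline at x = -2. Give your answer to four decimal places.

Put M_i = S'' at the i-th knot. Here h = (3, 1) and Δ = (-1, -4), so the interior equations h_(i-1)·M_(i-1) + 2(h_(i-1)+h_i)·M_i + h_i·M_(i+1) = 6(Δ_i − Δ_(i-1)) read
  3·M_0 + 8·M_1 + 1·M_2 = 6(Δ_1 - Δ_0) = -18
Natural end conditions: M_0 = M_2 = 0.
Solving: M_0 = 0, M_1 = -9/4, M_2 = 0.
On [-2, 1], S'(x) = b_0 + 2c_0·(x + 2) + 3d_0·(x + 2)² with b_0 = Δ_0 - h_0(2M_0 + M_1)/6 = 1/8, c_0 = M_0/2 = 0, d_0 = (M_1 - M_0)/(6h_0) = -1/8. So S'(-2) = 1/8.

0.1250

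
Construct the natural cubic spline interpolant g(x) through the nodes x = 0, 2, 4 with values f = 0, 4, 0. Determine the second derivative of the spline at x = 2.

-3

Let σ_i = g''(x_i). Step sizes h_i = 2, 2; slopes of the chords Δ_i = (y_(i+1) - y_i)/h_i = 2, -2.
  2·σ_0 + 8·σ_1 + 2·σ_2 = 6(Δ_1 - Δ_0) = -24
Natural end conditions: σ_0 = σ_2 = 0.
Forward elimination and back-substitution give σ_0 = 0, σ_1 = -3, σ_2 = 0.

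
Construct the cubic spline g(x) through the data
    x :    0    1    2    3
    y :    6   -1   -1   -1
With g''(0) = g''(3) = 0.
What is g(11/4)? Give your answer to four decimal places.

-0.8906

Write M_i for g''(x_i). With h_i = 1, 1, 1 and divided differences Δ_i = -7, 0, 0, the continuity of g' gives the tridiagonal system
  1·M_0 + 4·M_1 + 1·M_2 = 6(Δ_1 - Δ_0) = 42
  1·M_1 + 4·M_2 + 1·M_3 = 6(Δ_2 - Δ_1) = 0
Natural end conditions: M_0 = M_3 = 0.
Solving: M_0 = 0, M_1 = 56/5, M_2 = -14/5, M_3 = 0.
On [2, 3], g(x) = -1 + 14/15·(x - 2) - 7/5·(x - 2)² + 7/15·(x - 2)³.
With (x - 2) = 3/4: g(11/4) = -57/64.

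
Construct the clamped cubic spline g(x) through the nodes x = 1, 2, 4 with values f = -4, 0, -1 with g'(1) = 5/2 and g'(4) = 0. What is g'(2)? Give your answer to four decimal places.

Write M_i for g''(x_i). With h_i = 1, 2 and divided differences Δ_i = 4, -1/2, the continuity of g' gives the tridiagonal system
  1·M_0 + 6·M_1 + 2·M_2 = 6(Δ_1 - Δ_0) = -27
Clamped end conditions give two more equations: 2h_0·M_0 + h_0·M_1 = 6(Δ_0 - g'(1)) = 9 and h_1·M_1 + 2h_1·M_2 = 6(g'(4) - Δ_1) = 3.
Hence M_0 = 49/6, M_1 = -22/3, M_2 = 53/12.
On [2, 4], g'(x) = b_1 + 2c_1·(x - 2) + 3d_1·(x - 2)² with b_1 = Δ_1 - h_1(2M_1 + M_2)/6 = 35/12, c_1 = M_1/2 = -11/3, d_1 = (M_2 - M_1)/(6h_1) = 47/48. So g'(2) = 35/12.

2.9167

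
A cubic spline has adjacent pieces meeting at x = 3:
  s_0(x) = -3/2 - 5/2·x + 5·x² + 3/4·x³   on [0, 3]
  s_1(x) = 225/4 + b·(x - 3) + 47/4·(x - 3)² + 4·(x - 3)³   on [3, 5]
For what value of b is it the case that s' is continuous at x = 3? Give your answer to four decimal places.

s_0'(x) = -5/2 + 10·x + 9/4·x², so s_0'(3) = 191/4. On the right, s_1'(3) = b, so b = 191/4.

47.7500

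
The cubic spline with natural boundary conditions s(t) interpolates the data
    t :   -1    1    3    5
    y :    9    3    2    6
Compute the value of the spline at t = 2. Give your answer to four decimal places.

Write M_i for s''(x_i). With h_i = 2, 2, 2 and divided differences Δ_i = -3, -1/2, 2, the continuity of s' gives the tridiagonal system
  2·M_0 + 8·M_1 + 2·M_2 = 6(Δ_1 - Δ_0) = 15
  2·M_1 + 8·M_2 + 2·M_3 = 6(Δ_2 - Δ_1) = 15
Natural end conditions: M_0 = M_3 = 0.
Forward elimination and back-substitution give M_0 = 0, M_1 = 3/2, M_2 = 3/2, M_3 = 0.
On [1, 3], s(t) = 3 - 2·(t - 1) + 3/4·(t - 1)² + 0·(t - 1)³.
With (t - 1) = 1: s(2) = 7/4.

1.7500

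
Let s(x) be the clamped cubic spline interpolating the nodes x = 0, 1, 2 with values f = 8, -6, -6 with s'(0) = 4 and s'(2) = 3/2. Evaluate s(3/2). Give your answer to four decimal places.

With σ_i denoting the second derivative at x_i, h_i = 1, 1, and Δ_i = (y_(i+1) − y_i)/h_i = -14, 0:
  1·σ_0 + 4·σ_1 + 1·σ_2 = 6(Δ_1 - Δ_0) = 84
Clamped end conditions give two more equations: 2h_0·σ_0 + h_0·σ_1 = 6(Δ_0 - s'(0)) = -108 and h_1·σ_1 + 2h_1·σ_2 = 6(s'(2) - Δ_1) = 9.
Forward elimination and back-substitution give σ_0 = -305/4, σ_1 = 89/2, σ_2 = -71/4.
On [1, 2], s(x) = -6 - 95/8·(x - 1) + 89/4·(x - 1)² - 83/8·(x - 1)³.
With (x - 1) = 1/2: s(3/2) = -491/64.

-7.6719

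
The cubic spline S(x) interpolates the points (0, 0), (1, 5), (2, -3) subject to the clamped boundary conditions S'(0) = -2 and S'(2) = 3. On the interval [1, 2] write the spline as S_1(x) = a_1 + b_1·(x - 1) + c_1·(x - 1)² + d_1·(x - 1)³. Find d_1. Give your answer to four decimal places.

16.5000

With M_i denoting the second derivative at x_i, h_i = 1, 1, and Δ_i = (y_(i+1) − y_i)/h_i = 5, -8:
  1·M_0 + 4·M_1 + 1·M_2 = 6(Δ_1 - Δ_0) = -78
Clamped end conditions give two more equations: 2h_0·M_0 + h_0·M_1 = 6(Δ_0 - S'(0)) = 42 and h_1·M_1 + 2h_1·M_2 = 6(S'(2) - Δ_1) = 66.
Forward elimination and back-substitution give M_0 = 43, M_1 = -44, M_2 = 55.
On [1, 2], with S_1(x) = a_1 + b_1·(x - 1) + c_1·(x - 1)² + d_1·(x - 1)³: c_1 = M_1/2 = -22, d_1 = (M_2 - M_1)/(6h_1) = 33/2, b_1 = Δ_1 - h_1(2M_1 + M_2)/6 = -5/2.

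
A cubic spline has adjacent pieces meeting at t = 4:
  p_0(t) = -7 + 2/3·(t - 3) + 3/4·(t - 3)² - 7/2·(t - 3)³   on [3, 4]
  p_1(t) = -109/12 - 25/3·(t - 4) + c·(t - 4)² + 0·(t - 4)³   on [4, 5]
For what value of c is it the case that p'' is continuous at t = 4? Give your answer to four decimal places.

-9.7500

p_0''(t) = 3/2 - 21·(t - 3), so p_0''(4) = -39/2. On the right, p_1''(4) = 2c, so c = -39/4.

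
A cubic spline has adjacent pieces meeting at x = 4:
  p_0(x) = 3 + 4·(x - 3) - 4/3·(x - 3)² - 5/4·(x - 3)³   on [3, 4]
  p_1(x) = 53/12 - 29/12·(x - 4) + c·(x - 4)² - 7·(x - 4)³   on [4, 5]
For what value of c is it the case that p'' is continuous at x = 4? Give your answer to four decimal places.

-5.0833

p_0''(x) = -8/3 - 15/2·(x - 3), so p_0''(4) = -61/6. On the right, p_1''(4) = 2c, so c = -61/12.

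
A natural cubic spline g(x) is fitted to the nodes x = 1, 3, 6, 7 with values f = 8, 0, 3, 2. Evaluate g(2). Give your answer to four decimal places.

3.0282

With M_i denoting the second derivative at x_i, h_i = 2, 3, 1, and Δ_i = (y_(i+1) − y_i)/h_i = -4, 1, -1:
  2·M_0 + 10·M_1 + 3·M_2 = 6(Δ_1 - Δ_0) = 30
  3·M_1 + 8·M_2 + 1·M_3 = 6(Δ_2 - Δ_1) = -12
Natural end conditions: M_0 = M_3 = 0.
Hence M_0 = 0, M_1 = 276/71, M_2 = -210/71, M_3 = 0.
On [1, 3], g(x) = 8 - 376/71·(x - 1) + 0·(x - 1)² + 23/71·(x - 1)³.
With (x - 1) = 1: g(2) = 215/71.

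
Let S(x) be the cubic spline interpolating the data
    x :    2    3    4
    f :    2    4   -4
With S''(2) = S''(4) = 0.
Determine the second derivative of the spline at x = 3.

Write σ_i for S''(x_i). With h_i = 1, 1 and divided differences Δ_i = 2, -8, the continuity of S' gives the tridiagonal system
  1·σ_0 + 4·σ_1 + 1·σ_2 = 6(Δ_1 - Δ_0) = -60
Natural end conditions: σ_0 = σ_2 = 0.
Solving: σ_0 = 0, σ_1 = -15, σ_2 = 0.

-15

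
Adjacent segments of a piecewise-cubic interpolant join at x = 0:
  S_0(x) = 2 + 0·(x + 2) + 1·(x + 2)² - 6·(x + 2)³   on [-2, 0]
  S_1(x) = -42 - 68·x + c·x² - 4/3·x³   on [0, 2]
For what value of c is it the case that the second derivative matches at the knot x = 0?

-35

S_0''(x) = 2 - 36·(x + 2), so S_0''(0) = -70. On the right, S_1''(0) = 2c, so c = -35.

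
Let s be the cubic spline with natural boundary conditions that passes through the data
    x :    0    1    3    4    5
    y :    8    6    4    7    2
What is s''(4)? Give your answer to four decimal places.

With m_i denoting the second derivative at x_i, h_i = 1, 2, 1, 1, and Δ_i = (y_(i+1) − y_i)/h_i = -2, -1, 3, -5:
  1·m_0 + 6·m_1 + 2·m_2 = 6(Δ_1 - Δ_0) = 6
  2·m_1 + 6·m_2 + 1·m_3 = 6(Δ_2 - Δ_1) = 24
  1·m_2 + 4·m_3 + 1·m_4 = 6(Δ_3 - Δ_2) = -48
Natural end conditions: m_0 = m_4 = 0.
Solving: m_0 = 0, m_1 = -75/61, m_2 = 408/61, m_3 = -834/61, m_4 = 0.

-13.6721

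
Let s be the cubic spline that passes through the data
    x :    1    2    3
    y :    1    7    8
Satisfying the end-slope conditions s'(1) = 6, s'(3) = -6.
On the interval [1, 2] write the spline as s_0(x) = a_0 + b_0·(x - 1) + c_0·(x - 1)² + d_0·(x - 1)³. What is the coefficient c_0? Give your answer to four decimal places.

0.7500

Let σ_i = s''(x_i). Step sizes h_i = 1, 1; slopes of the chords Δ_i = (y_(i+1) - y_i)/h_i = 6, 1.
  1·σ_0 + 4·σ_1 + 1·σ_2 = 6(Δ_1 - Δ_0) = -30
Clamped end conditions give two more equations: 2h_0·σ_0 + h_0·σ_1 = 6(Δ_0 - s'(1)) = 0 and h_1·σ_1 + 2h_1·σ_2 = 6(s'(3) - Δ_1) = -42.
Hence σ_0 = 3/2, σ_1 = -3, σ_2 = -39/2.
On [1, 2], with s_0(x) = a_0 + b_0·(x - 1) + c_0·(x - 1)² + d_0·(x - 1)³: c_0 = σ_0/2 = 3/4, d_0 = (σ_1 - σ_0)/(6h_0) = -3/4, b_0 = Δ_0 - h_0(2σ_0 + σ_1)/6 = 6.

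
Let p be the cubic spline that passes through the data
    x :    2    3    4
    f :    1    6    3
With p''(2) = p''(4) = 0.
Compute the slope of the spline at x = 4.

Let m_i = p''(x_i). Step sizes h_i = 1, 1; slopes of the chords Δ_i = (y_(i+1) - y_i)/h_i = 5, -3.
  1·m_0 + 4·m_1 + 1·m_2 = 6(Δ_1 - Δ_0) = -48
Natural end conditions: m_0 = m_2 = 0.
Solving the tridiagonal system: m_0 = 0, m_1 = -12, m_2 = 0.
On [3, 4], p'(x) = b_1 + 2c_1·(x - 3) + 3d_1·(x - 3)² with b_1 = Δ_1 - h_1(2m_1 + m_2)/6 = 1, c_1 = m_1/2 = -6, d_1 = (m_2 - m_1)/(6h_1) = 2. So p'(4) = -5.

-5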